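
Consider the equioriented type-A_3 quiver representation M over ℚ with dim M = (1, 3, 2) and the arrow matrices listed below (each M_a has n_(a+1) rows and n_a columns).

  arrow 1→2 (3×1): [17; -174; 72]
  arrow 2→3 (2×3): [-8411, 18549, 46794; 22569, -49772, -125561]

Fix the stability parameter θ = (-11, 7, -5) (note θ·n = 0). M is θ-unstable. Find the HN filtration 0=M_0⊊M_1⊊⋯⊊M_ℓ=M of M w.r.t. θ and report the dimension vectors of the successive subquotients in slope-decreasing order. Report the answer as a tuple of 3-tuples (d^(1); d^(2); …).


Interval decomposition of M: I[1,3], I[2,2], I[2,3].
HN type (ℓ=3): μ^(1)=7; μ^(2)=1; μ^(3)=-11

((0, 1, 0); (0, 2, 2); (1, 0, 0))


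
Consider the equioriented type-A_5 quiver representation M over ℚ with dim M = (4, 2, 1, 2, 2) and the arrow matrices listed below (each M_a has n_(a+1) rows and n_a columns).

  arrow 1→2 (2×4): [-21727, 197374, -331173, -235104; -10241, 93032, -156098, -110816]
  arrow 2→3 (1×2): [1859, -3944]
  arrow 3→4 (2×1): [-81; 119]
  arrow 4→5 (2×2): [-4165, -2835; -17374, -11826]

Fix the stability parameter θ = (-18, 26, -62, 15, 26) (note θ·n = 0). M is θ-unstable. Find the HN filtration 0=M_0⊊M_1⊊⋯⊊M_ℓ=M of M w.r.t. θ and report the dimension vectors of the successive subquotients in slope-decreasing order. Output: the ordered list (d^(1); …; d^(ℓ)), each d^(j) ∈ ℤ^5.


Via rank(M_{q-1}∘⋯∘M_p): M ≅ I[1,1]^2, I[1,2], I[1,4], I[4,5], I[5,5].
μ_θ-semistable layers: μ^(1)=26; μ^(2)=15; μ^(3)=-18

((0, 1, 0, 0, 2); (0, 0, 0, 2, 0); (4, 1, 1, 0, 0))


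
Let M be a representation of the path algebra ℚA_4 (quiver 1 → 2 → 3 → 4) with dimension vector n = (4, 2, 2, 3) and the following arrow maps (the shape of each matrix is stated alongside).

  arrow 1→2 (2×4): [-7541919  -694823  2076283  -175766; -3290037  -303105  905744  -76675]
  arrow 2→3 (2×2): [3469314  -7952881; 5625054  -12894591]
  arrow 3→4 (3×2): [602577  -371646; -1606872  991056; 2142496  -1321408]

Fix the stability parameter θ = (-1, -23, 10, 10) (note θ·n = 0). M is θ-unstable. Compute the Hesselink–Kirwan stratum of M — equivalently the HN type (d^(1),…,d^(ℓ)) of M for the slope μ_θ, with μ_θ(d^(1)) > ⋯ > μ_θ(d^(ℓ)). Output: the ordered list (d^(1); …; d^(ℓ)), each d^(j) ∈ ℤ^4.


Via rank(M_{q-1}∘⋯∘M_p): M ≅ I[1,1]^2, I[1,2], I[1,4], I[3,3], I[4,4]^2.
μ_θ-semistable layers: μ^(1)=10; μ^(2)=-1; μ^(3)=-12

((0, 0, 2, 3); (2, 0, 0, 0); (2, 2, 0, 0))


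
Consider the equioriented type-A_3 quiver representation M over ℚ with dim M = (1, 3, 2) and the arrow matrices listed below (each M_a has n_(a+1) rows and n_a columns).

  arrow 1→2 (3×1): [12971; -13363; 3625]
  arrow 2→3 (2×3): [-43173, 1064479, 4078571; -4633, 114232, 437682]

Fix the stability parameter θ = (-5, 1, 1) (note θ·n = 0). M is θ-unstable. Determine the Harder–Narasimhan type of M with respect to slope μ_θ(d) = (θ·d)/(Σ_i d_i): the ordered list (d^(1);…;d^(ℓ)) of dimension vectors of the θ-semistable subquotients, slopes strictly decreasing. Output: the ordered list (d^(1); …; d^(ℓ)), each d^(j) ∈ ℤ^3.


Via rank(M_{q-1}∘⋯∘M_p): M ≅ I[1,3], I[2,2], I[2,3].
μ_θ-semistable layers: μ^(1)=1; μ^(2)=-5

((0, 3, 2); (1, 0, 0))


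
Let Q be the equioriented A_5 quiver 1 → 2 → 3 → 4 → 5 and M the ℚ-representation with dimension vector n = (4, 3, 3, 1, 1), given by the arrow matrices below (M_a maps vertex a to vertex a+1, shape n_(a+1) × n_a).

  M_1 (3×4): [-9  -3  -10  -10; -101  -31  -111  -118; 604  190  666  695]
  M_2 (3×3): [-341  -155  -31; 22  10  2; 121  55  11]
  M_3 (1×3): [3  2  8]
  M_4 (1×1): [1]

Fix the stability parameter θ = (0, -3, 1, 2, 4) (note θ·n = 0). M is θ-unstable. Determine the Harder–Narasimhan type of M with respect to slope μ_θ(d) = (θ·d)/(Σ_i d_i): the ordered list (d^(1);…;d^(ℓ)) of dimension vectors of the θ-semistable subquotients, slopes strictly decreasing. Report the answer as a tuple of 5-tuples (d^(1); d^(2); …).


Interval decomposition of M: I[1,1], I[1,2]^2, I[1,5], I[3,3]^2.
HN type (ℓ=5): μ^(1)=4; μ^(2)=2; μ^(3)=1; μ^(4)=0; μ^(5)=-3/2

((0, 0, 0, 0, 1); (0, 0, 0, 1, 0); (0, 0, 3, 0, 0); (1, 0, 0, 0, 0); (3, 3, 0, 0, 0))


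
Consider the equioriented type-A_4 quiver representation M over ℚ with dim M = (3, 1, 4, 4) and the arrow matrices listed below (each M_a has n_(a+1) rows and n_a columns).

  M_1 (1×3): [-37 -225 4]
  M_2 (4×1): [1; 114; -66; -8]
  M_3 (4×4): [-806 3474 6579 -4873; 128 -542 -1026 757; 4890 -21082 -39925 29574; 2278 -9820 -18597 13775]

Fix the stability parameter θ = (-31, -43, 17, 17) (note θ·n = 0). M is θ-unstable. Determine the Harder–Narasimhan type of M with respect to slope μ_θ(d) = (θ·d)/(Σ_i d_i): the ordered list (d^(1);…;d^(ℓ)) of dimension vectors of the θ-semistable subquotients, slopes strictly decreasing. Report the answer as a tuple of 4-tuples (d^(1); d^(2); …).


Via rank(M_{q-1}∘⋯∘M_p): M ≅ I[1,1]^2, I[1,3], I[3,4]^3, I[4,4].
μ_θ-semistable layers: μ^(1)=17; μ^(2)=-31; μ^(3)=-37

((0, 0, 4, 4); (2, 0, 0, 0); (1, 1, 0, 0))


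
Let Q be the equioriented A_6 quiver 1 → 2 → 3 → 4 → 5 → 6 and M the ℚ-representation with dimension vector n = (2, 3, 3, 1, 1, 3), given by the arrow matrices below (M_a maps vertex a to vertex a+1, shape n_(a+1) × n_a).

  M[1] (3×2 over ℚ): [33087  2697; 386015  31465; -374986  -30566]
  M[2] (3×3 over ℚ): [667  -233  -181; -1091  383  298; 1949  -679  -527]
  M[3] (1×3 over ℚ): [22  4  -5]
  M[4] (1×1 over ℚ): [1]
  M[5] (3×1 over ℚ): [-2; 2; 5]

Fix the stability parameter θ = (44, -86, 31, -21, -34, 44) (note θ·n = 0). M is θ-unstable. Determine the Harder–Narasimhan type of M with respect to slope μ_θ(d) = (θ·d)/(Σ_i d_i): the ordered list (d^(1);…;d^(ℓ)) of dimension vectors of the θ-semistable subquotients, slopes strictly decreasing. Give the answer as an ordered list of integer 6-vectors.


Barcode: M ≅ I[1,1], I[1,2], I[2,3], I[2,6], I[3,3], I[6,6]^2. HN layers by μ_θ (5 steps, strictly decreasing):
  μ^(1)=44; μ^(2)=31; μ^(3)=-8; μ^(4)=-21; μ^(5)=-86

((1, 0, 0, 0, 0, 3); (0, 0, 2, 0, 0, 0); (0, 0, 1, 1, 1, 0); (1, 1, 0, 0, 0, 0); (0, 2, 0, 0, 0, 0))


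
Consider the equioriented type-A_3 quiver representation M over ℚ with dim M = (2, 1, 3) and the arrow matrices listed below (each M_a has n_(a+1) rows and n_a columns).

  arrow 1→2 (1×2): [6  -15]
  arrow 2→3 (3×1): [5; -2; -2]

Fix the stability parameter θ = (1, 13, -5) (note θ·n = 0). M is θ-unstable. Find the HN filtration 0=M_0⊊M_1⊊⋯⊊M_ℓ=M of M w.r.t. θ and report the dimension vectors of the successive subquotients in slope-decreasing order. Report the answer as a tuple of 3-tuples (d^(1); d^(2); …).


Barcode: M ≅ I[1,1], I[1,3], I[3,3]^2. HN layers by μ_θ (3 steps, strictly decreasing):
  μ^(1)=4; μ^(2)=1; μ^(3)=-5

((0, 1, 1); (2, 0, 0); (0, 0, 2))


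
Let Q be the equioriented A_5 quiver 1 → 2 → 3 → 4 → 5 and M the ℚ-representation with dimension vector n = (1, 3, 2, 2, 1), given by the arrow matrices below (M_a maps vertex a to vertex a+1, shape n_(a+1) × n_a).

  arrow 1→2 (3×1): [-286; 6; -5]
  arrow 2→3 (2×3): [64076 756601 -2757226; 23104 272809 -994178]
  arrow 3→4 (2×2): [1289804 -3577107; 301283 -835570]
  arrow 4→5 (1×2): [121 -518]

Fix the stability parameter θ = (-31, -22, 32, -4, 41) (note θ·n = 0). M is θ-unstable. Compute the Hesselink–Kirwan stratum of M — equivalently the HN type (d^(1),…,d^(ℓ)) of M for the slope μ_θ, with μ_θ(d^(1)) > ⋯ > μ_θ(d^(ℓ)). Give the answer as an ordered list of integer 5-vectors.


Interval decomposition of M: I[1,2], I[2,4], I[2,5].
HN type (ℓ=4): μ^(1)=41; μ^(2)=14; μ^(3)=-22; μ^(4)=-31

((0, 0, 0, 0, 1); (0, 0, 2, 2, 0); (0, 3, 0, 0, 0); (1, 0, 0, 0, 0))


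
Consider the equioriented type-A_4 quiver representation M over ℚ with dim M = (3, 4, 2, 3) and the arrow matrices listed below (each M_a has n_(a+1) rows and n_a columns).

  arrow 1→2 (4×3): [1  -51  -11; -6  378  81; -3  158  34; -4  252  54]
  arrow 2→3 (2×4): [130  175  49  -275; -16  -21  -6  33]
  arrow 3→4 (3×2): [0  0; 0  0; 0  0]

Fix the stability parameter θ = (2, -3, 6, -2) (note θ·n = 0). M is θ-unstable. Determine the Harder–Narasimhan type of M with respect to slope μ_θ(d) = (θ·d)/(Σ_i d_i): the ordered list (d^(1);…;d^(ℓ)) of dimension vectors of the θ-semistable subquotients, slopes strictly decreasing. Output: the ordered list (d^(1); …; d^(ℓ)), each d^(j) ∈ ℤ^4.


Interval decomposition of M: I[1,2], I[1,3]^2, I[2,2], I[4,4]^3.
HN type (ℓ=4): μ^(1)=6; μ^(2)=-1/2; μ^(3)=-2; μ^(4)=-3

((0, 0, 2, 0); (3, 3, 0, 0); (0, 0, 0, 3); (0, 1, 0, 0))


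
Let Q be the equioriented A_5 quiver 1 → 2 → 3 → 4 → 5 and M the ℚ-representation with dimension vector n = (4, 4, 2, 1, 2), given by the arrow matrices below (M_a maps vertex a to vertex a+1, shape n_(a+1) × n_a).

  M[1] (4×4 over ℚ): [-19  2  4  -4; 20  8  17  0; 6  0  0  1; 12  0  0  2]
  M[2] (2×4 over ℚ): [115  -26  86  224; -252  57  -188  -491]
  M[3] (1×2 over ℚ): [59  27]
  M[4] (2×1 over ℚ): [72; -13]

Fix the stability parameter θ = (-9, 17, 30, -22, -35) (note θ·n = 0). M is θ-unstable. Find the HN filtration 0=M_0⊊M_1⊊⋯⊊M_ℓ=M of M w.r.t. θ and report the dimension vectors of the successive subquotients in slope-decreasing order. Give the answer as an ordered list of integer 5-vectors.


Barcode: M ≅ I[1,1], I[1,2], I[1,3], I[1,5], I[2,2], I[5,5]. HN layers by μ_θ (5 steps, strictly decreasing):
  μ^(1)=30; μ^(2)=17; μ^(3)=-5/2; μ^(4)=-9; μ^(5)=-35

((0, 0, 1, 0, 0); (0, 3, 0, 0, 0); (0, 1, 1, 1, 1); (4, 0, 0, 0, 0); (0, 0, 0, 0, 1))


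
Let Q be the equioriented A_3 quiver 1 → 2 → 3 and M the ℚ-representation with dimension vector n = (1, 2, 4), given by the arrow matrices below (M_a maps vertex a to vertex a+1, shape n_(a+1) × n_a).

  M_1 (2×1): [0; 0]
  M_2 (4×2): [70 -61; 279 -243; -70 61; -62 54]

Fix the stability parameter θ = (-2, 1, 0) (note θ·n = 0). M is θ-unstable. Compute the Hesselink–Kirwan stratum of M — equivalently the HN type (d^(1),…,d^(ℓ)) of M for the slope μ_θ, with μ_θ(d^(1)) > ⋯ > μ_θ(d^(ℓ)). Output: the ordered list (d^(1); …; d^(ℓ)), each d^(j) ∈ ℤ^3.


Barcode: M ≅ I[1,1], I[2,3]^2, I[3,3]^2. HN layers by μ_θ (3 steps, strictly decreasing):
  μ^(1)=1/2; μ^(2)=0; μ^(3)=-2

((0, 2, 2); (0, 0, 2); (1, 0, 0))


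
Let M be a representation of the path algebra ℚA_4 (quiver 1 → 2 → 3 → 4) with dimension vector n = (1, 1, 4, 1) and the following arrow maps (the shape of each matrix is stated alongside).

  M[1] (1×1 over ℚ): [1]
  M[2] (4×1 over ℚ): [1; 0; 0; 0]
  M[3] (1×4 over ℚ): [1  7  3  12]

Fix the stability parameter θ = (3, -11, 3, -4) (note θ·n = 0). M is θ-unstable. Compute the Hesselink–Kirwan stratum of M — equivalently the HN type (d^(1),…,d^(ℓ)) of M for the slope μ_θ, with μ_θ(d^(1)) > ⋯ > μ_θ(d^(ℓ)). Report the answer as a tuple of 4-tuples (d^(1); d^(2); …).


Barcode: M ≅ I[1,4], I[3,3]^3. HN layers by μ_θ (3 steps, strictly decreasing):
  μ^(1)=3; μ^(2)=-1/2; μ^(3)=-4

((0, 0, 3, 0); (0, 0, 1, 1); (1, 1, 0, 0))


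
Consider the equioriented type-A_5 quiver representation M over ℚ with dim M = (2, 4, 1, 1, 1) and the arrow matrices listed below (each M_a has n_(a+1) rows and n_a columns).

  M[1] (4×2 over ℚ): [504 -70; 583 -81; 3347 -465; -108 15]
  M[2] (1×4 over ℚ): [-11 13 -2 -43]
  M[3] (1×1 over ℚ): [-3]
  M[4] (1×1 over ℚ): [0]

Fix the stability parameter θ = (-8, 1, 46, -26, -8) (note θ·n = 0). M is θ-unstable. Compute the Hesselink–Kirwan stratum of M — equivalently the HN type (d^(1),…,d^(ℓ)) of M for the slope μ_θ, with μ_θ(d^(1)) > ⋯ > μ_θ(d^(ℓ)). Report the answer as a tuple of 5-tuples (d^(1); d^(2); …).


Barcode: M ≅ I[1,2], I[1,4], I[2,2]^2, I[5,5]. HN layers by μ_θ (3 steps, strictly decreasing):
  μ^(1)=10; μ^(2)=1; μ^(3)=-8

((0, 0, 1, 1, 0); (0, 4, 0, 0, 0); (2, 0, 0, 0, 1))


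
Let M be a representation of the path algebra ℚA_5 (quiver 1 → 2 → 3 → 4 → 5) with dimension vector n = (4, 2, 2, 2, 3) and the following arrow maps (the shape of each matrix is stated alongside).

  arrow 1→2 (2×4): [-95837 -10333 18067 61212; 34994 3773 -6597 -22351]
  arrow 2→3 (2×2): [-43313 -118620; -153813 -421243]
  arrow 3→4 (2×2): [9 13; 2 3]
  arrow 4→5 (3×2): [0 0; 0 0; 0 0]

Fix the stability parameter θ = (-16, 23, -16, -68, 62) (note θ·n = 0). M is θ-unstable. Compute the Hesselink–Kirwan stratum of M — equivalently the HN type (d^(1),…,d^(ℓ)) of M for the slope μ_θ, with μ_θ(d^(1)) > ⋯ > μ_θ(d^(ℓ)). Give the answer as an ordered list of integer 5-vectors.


Interval decomposition of M: I[1,1]^2, I[1,4]^2, I[5,5]^3.
HN type (ℓ=3): μ^(1)=62; μ^(2)=-16; μ^(3)=-77/4

((0, 0, 0, 0, 3); (2, 0, 0, 0, 0); (2, 2, 2, 2, 0))


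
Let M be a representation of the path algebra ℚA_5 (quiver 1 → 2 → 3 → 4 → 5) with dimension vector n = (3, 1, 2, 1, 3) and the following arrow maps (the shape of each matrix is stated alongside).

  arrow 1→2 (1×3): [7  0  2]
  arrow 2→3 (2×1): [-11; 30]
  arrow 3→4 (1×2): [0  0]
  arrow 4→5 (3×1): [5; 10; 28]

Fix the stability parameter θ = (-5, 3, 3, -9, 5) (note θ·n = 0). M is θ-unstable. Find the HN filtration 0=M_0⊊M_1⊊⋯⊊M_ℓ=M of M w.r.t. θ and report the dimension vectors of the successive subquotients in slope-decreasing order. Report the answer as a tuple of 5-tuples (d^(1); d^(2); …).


Via rank(M_{q-1}∘⋯∘M_p): M ≅ I[1,1]^2, I[1,3], I[3,3], I[4,5], I[5,5]^2.
μ_θ-semistable layers: μ^(1)=5; μ^(2)=3; μ^(3)=-5; μ^(4)=-9

((0, 0, 0, 0, 3); (0, 1, 2, 0, 0); (3, 0, 0, 0, 0); (0, 0, 0, 1, 0))


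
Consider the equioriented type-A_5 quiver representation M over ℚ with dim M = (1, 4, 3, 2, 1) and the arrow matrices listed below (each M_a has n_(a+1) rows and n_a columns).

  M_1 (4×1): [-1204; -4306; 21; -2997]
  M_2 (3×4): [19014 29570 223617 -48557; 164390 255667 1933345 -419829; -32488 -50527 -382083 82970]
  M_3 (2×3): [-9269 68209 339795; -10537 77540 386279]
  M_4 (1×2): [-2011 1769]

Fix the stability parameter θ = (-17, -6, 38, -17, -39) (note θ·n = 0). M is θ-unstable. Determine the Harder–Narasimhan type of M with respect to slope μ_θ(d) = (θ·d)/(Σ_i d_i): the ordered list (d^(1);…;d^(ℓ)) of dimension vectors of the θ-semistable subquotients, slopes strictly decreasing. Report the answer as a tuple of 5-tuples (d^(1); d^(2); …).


Barcode: M ≅ I[1,5], I[2,2], I[2,3], I[2,4]. HN layers by μ_θ (4 steps, strictly decreasing):
  μ^(1)=38; μ^(2)=21/2; μ^(3)=-6; μ^(4)=-17

((0, 0, 1, 0, 0); (0, 0, 1, 1, 0); (0, 4, 1, 1, 1); (1, 0, 0, 0, 0))


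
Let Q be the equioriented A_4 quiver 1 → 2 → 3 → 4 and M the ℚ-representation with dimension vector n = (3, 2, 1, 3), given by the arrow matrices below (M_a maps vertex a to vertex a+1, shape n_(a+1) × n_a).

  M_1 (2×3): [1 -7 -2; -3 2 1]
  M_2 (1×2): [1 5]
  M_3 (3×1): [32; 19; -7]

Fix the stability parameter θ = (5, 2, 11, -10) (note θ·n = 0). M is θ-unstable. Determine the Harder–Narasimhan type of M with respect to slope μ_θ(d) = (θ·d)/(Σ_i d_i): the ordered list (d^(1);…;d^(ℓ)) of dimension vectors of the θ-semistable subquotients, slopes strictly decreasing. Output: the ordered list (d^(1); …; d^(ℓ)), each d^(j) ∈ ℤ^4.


Via rank(M_{q-1}∘⋯∘M_p): M ≅ I[1,1], I[1,2], I[1,4], I[4,4]^2.
μ_θ-semistable layers: μ^(1)=5; μ^(2)=7/2; μ^(3)=2; μ^(4)=-10

((1, 0, 0, 0); (1, 1, 0, 0); (1, 1, 1, 1); (0, 0, 0, 2))


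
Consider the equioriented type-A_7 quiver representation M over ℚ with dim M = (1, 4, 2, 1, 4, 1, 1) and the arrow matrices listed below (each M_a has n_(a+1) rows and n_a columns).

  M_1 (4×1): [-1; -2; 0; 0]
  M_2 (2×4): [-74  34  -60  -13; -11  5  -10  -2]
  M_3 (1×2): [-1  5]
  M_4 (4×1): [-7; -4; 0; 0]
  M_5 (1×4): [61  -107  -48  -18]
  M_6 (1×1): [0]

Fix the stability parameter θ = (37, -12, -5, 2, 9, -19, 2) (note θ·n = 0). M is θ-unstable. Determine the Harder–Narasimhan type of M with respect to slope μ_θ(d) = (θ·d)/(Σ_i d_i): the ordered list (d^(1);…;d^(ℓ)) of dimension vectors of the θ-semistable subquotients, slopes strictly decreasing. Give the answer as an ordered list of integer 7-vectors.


Barcode: M ≅ I[1,6], I[2,2]^2, I[2,3], I[5,5]^3, I[7,7]. HN layers by μ_θ (4 steps, strictly decreasing):
  μ^(1)=9; μ^(2)=2; μ^(3)=-5; μ^(4)=-12

((0, 0, 0, 0, 3, 0, 0); (1, 1, 1, 1, 1, 1, 1); (0, 0, 1, 0, 0, 0, 0); (0, 3, 0, 0, 0, 0, 0))


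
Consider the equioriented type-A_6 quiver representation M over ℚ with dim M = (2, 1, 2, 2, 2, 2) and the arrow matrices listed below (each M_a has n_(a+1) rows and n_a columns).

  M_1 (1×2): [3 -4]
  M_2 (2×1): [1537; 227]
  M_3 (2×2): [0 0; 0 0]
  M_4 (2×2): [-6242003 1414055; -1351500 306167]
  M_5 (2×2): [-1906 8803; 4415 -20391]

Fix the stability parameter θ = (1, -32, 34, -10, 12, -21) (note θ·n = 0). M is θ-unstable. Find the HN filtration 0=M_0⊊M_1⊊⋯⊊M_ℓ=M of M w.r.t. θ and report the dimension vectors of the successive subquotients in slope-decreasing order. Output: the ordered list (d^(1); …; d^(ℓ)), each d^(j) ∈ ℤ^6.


Interval decomposition of M: I[1,1], I[1,3], I[3,3], I[4,6]^2.
HN type (ℓ=5): μ^(1)=34; μ^(2)=1; μ^(3)=-9/2; μ^(4)=-10; μ^(5)=-31/2

((0, 0, 2, 0, 0, 0); (1, 0, 0, 0, 0, 0); (0, 0, 0, 0, 2, 2); (0, 0, 0, 2, 0, 0); (1, 1, 0, 0, 0, 0))


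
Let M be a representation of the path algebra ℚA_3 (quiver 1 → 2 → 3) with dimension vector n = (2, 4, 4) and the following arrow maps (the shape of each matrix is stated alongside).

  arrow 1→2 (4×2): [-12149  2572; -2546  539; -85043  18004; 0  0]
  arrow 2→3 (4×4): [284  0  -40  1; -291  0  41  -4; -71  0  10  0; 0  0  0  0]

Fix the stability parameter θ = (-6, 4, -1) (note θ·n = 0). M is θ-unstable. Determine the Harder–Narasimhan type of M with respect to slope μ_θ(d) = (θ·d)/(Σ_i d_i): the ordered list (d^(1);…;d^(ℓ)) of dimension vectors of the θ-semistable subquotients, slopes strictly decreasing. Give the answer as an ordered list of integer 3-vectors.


Via rank(M_{q-1}∘⋯∘M_p): M ≅ I[1,2], I[1,3], I[2,3]^2, I[3,3].
μ_θ-semistable layers: μ^(1)=4; μ^(2)=3/2; μ^(3)=-1; μ^(4)=-6

((0, 1, 0); (0, 3, 3); (0, 0, 1); (2, 0, 0))


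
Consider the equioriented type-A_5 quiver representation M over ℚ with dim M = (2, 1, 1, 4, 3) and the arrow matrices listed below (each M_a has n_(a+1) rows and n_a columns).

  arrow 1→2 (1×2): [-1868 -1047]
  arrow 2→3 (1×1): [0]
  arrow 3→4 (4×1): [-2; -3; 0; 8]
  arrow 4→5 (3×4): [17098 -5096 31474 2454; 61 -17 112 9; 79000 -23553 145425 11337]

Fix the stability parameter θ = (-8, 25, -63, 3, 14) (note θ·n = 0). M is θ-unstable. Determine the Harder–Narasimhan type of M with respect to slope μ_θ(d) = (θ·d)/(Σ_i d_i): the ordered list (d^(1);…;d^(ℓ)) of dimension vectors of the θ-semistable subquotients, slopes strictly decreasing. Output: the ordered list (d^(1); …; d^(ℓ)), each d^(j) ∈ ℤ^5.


Via rank(M_{q-1}∘⋯∘M_p): M ≅ I[1,1], I[1,2], I[3,5], I[4,4], I[4,5]^2.
μ_θ-semistable layers: μ^(1)=25; μ^(2)=14; μ^(3)=3; μ^(4)=-8; μ^(5)=-63

((0, 1, 0, 0, 0); (0, 0, 0, 0, 3); (0, 0, 0, 4, 0); (2, 0, 0, 0, 0); (0, 0, 1, 0, 0))


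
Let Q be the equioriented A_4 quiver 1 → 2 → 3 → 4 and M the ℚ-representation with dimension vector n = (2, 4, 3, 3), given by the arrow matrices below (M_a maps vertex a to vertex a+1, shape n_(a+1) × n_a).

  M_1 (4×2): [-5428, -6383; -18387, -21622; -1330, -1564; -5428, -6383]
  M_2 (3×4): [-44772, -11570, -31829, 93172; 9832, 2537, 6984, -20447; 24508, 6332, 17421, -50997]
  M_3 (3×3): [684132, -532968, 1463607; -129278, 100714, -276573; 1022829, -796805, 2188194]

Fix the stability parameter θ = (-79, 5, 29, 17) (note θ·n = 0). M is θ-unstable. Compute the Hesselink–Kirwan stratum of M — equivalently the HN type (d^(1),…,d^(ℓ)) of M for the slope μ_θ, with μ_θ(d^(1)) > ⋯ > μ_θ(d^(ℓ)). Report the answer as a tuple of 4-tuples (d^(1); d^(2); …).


Interval decomposition of M: I[1,4]^2, I[2,2], I[2,3], I[4,4].
HN type (ℓ=5): μ^(1)=29; μ^(2)=23; μ^(3)=17; μ^(4)=5; μ^(5)=-79

((0, 0, 1, 0); (0, 0, 2, 2); (0, 0, 0, 1); (0, 4, 0, 0); (2, 0, 0, 0))


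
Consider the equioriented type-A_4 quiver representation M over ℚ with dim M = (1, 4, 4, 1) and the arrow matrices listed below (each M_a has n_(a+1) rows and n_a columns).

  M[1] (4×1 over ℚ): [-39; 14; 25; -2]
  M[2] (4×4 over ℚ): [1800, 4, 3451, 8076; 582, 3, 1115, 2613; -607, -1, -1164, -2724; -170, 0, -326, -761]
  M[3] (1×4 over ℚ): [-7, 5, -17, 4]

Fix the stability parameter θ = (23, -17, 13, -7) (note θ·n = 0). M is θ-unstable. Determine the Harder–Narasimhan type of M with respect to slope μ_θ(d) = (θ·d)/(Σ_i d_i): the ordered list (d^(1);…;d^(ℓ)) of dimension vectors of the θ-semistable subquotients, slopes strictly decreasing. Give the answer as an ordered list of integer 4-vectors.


Via rank(M_{q-1}∘⋯∘M_p): M ≅ I[1,4], I[2,3]^3.
μ_θ-semistable layers: μ^(1)=13; μ^(2)=3; μ^(3)=-17

((0, 0, 3, 0); (1, 1, 1, 1); (0, 3, 0, 0))


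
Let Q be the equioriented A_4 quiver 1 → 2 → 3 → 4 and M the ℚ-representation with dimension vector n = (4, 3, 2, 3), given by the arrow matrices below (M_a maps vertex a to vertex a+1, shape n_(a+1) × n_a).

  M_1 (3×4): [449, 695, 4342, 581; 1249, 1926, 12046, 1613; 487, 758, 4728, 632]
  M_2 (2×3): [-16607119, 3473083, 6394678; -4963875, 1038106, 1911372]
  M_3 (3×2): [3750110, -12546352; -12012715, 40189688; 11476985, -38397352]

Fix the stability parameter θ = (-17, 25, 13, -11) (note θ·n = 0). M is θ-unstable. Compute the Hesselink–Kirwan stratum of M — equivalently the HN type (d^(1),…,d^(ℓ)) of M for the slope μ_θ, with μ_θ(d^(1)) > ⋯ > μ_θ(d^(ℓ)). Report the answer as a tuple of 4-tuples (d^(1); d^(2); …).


Interval decomposition of M: I[1,1], I[1,2], I[1,3], I[1,4], I[4,4]^2.
HN type (ℓ=5): μ^(1)=25; μ^(2)=19; μ^(3)=9; μ^(4)=-11; μ^(5)=-17

((0, 1, 0, 0); (0, 1, 1, 0); (0, 1, 1, 1); (0, 0, 0, 2); (4, 0, 0, 0))


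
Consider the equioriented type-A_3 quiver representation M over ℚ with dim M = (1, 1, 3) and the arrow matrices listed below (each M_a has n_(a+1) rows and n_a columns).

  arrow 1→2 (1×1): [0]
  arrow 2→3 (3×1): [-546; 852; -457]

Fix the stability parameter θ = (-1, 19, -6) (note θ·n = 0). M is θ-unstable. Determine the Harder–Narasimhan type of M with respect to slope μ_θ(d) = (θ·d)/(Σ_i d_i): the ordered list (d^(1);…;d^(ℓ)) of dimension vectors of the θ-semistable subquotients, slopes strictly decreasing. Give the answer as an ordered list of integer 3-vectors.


Barcode: M ≅ I[1,1], I[2,3], I[3,3]^2. HN layers by μ_θ (3 steps, strictly decreasing):
  μ^(1)=13/2; μ^(2)=-1; μ^(3)=-6

((0, 1, 1); (1, 0, 0); (0, 0, 2))


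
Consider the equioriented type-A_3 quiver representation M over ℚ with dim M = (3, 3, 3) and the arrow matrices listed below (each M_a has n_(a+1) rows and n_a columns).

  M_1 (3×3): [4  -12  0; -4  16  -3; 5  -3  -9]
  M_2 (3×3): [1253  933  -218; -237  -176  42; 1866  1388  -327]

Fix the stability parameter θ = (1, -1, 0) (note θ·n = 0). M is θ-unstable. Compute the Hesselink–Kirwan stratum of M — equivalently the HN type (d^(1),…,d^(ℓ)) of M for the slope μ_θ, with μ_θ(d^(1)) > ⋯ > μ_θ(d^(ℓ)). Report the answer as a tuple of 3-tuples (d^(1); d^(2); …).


Via rank(M_{q-1}∘⋯∘M_p): M ≅ I[1,1], I[1,3]^2, I[2,3].
μ_θ-semistable layers: μ^(1)=1; μ^(2)=0; μ^(3)=-1

((1, 0, 0); (2, 2, 3); (0, 1, 0))


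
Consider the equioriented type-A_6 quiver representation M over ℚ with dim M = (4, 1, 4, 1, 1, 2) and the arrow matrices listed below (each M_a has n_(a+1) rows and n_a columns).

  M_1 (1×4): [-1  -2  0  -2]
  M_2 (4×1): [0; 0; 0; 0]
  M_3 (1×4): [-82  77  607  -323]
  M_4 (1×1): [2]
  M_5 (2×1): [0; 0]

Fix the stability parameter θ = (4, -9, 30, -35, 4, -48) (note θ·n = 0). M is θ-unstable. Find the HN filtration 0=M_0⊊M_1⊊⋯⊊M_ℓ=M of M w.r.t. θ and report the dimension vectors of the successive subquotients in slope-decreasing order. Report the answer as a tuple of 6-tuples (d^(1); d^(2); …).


Via rank(M_{q-1}∘⋯∘M_p): M ≅ I[1,1]^3, I[1,2], I[3,3]^3, I[3,5], I[6,6]^2.
μ_θ-semistable layers: μ^(1)=30; μ^(2)=4; μ^(3)=-5/2; μ^(4)=-48

((0, 0, 3, 0, 0, 0); (3, 0, 0, 0, 1, 0); (1, 1, 1, 1, 0, 0); (0, 0, 0, 0, 0, 2))


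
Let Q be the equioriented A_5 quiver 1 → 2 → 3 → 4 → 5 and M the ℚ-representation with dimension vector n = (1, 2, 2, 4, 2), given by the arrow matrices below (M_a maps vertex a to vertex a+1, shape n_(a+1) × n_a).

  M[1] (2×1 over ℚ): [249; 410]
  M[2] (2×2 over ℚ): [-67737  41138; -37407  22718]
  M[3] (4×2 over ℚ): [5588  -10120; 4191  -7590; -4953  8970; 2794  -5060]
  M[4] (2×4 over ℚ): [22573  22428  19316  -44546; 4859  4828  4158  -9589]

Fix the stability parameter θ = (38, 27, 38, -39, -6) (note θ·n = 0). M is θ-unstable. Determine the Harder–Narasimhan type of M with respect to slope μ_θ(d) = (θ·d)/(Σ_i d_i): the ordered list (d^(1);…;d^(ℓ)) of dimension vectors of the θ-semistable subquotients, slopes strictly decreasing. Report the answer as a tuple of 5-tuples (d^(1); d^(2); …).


Via rank(M_{q-1}∘⋯∘M_p): M ≅ I[1,4], I[2,2], I[3,3], I[4,4], I[4,5]^2.
μ_θ-semistable layers: μ^(1)=38; μ^(2)=27; μ^(3)=16; μ^(4)=-6; μ^(5)=-39

((0, 0, 1, 0, 0); (0, 1, 0, 0, 0); (1, 1, 1, 1, 0); (0, 0, 0, 0, 2); (0, 0, 0, 3, 0))


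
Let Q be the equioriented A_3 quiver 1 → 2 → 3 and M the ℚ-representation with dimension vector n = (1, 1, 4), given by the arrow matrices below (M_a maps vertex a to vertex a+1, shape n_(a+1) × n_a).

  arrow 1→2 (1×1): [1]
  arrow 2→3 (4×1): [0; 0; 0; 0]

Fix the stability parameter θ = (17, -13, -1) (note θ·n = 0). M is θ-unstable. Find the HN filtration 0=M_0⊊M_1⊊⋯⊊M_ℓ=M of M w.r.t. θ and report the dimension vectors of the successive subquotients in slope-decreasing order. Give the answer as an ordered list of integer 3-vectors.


Via rank(M_{q-1}∘⋯∘M_p): M ≅ I[1,2], I[3,3]^4.
μ_θ-semistable layers: μ^(1)=2; μ^(2)=-1

((1, 1, 0); (0, 0, 4))


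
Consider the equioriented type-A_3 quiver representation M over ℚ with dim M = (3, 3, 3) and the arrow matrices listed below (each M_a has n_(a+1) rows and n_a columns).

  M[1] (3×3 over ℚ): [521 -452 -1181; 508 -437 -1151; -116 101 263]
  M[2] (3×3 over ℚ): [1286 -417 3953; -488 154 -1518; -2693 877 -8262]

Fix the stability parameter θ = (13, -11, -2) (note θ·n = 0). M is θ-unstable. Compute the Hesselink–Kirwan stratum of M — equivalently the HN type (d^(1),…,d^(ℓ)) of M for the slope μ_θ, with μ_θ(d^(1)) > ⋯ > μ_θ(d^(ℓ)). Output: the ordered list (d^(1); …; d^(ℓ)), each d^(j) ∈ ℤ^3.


Interval decomposition of M: I[1,1], I[1,2], I[1,3], I[2,3], I[3,3].
HN type (ℓ=5): μ^(1)=13; μ^(2)=1; μ^(3)=0; μ^(4)=-2; μ^(5)=-11

((1, 0, 0); (1, 1, 0); (1, 1, 1); (0, 0, 2); (0, 1, 0))


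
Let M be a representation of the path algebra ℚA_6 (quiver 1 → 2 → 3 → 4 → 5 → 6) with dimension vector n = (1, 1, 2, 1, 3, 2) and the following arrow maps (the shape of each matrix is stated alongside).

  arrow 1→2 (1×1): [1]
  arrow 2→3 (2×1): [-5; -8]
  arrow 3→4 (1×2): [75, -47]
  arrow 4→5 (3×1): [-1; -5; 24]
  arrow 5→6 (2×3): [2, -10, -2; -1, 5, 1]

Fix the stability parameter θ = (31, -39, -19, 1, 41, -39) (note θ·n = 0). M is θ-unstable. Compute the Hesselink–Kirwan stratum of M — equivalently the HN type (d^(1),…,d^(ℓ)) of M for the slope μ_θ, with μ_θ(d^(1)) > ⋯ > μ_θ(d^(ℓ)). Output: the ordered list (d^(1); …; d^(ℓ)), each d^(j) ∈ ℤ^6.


Interval decomposition of M: I[1,5], I[3,3], I[5,5], I[5,6], I[6,6].
HN type (ℓ=5): μ^(1)=41; μ^(2)=1; μ^(3)=-9; μ^(4)=-19; μ^(5)=-39

((0, 0, 0, 0, 2, 0); (0, 0, 0, 1, 1, 1); (1, 1, 1, 0, 0, 0); (0, 0, 1, 0, 0, 0); (0, 0, 0, 0, 0, 1))


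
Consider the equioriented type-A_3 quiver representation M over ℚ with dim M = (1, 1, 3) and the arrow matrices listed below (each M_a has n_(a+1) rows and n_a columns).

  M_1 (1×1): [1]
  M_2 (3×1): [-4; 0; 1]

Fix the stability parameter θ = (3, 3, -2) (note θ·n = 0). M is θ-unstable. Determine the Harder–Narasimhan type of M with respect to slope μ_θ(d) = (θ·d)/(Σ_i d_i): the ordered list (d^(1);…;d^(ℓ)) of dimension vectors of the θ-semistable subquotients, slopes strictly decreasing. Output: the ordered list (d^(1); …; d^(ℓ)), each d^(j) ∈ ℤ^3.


Via rank(M_{q-1}∘⋯∘M_p): M ≅ I[1,3], I[3,3]^2.
μ_θ-semistable layers: μ^(1)=4/3; μ^(2)=-2

((1, 1, 1); (0, 0, 2))


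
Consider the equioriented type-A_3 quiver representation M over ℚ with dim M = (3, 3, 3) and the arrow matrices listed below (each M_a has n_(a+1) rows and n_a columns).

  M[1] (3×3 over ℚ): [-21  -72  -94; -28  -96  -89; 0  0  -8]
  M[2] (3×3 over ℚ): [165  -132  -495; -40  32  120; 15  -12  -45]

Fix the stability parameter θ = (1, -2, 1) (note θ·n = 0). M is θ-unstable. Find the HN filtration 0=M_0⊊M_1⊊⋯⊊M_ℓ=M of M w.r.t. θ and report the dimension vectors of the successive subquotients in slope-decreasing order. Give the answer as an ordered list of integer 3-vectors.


Via rank(M_{q-1}∘⋯∘M_p): M ≅ I[1,1], I[1,2], I[1,3], I[2,2], I[3,3]^2.
μ_θ-semistable layers: μ^(1)=1; μ^(2)=-1/2; μ^(3)=-2

((1, 0, 3); (2, 2, 0); (0, 1, 0))


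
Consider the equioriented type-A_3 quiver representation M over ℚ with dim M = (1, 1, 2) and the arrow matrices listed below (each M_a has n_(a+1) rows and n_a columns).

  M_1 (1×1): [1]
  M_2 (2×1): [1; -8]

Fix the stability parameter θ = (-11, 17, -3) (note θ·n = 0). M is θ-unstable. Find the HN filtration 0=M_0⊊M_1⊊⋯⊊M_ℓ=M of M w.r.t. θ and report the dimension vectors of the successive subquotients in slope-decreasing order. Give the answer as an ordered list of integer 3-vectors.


Barcode: M ≅ I[1,3], I[3,3]. HN layers by μ_θ (3 steps, strictly decreasing):
  μ^(1)=7; μ^(2)=-3; μ^(3)=-11

((0, 1, 1); (0, 0, 1); (1, 0, 0))


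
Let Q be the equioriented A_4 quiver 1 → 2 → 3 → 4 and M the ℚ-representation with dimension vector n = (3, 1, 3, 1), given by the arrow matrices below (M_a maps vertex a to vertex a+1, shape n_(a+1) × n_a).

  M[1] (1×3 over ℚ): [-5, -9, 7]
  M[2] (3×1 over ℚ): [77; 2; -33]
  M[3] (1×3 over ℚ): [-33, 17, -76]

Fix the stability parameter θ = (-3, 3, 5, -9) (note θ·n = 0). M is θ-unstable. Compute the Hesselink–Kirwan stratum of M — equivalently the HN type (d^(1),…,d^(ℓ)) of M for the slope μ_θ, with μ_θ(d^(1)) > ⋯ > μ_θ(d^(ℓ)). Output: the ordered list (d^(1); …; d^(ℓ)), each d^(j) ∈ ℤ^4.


Via rank(M_{q-1}∘⋯∘M_p): M ≅ I[1,1]^2, I[1,4], I[3,3]^2.
μ_θ-semistable layers: μ^(1)=5; μ^(2)=-1/3; μ^(3)=-3

((0, 0, 2, 0); (0, 1, 1, 1); (3, 0, 0, 0))


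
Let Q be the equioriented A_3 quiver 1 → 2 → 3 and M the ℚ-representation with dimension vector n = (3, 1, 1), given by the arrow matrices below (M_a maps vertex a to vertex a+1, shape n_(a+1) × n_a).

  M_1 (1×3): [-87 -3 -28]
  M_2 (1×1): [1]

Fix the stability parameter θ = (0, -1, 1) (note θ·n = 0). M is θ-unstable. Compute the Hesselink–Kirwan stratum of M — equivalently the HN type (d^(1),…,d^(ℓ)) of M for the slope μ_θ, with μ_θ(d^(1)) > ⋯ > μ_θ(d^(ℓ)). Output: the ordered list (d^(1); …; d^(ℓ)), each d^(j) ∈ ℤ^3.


Interval decomposition of M: I[1,1]^2, I[1,3].
HN type (ℓ=3): μ^(1)=1; μ^(2)=0; μ^(3)=-1/2

((0, 0, 1); (2, 0, 0); (1, 1, 0))


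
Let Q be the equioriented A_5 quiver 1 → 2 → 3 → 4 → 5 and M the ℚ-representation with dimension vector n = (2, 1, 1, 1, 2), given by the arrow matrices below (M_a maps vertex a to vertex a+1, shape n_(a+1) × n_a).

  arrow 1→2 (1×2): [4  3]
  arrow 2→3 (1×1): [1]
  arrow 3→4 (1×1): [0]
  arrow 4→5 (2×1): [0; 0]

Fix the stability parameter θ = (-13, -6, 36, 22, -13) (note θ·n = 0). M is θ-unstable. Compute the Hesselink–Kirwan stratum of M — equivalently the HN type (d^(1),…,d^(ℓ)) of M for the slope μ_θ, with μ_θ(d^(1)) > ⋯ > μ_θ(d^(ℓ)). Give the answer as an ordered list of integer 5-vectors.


Via rank(M_{q-1}∘⋯∘M_p): M ≅ I[1,1], I[1,3], I[4,4], I[5,5]^2.
μ_θ-semistable layers: μ^(1)=36; μ^(2)=22; μ^(3)=-6; μ^(4)=-13

((0, 0, 1, 0, 0); (0, 0, 0, 1, 0); (0, 1, 0, 0, 0); (2, 0, 0, 0, 2))


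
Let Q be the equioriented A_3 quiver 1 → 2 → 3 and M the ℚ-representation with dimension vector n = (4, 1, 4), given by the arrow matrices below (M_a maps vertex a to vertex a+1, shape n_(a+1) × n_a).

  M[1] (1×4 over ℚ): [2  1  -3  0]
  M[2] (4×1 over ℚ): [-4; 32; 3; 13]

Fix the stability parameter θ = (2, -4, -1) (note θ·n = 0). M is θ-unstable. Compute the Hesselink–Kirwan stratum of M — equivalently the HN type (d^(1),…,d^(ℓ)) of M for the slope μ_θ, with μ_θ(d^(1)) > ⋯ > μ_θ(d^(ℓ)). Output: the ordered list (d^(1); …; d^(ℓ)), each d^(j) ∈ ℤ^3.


Interval decomposition of M: I[1,1]^3, I[1,3], I[3,3]^3.
HN type (ℓ=2): μ^(1)=2; μ^(2)=-1

((3, 0, 0); (1, 1, 4))


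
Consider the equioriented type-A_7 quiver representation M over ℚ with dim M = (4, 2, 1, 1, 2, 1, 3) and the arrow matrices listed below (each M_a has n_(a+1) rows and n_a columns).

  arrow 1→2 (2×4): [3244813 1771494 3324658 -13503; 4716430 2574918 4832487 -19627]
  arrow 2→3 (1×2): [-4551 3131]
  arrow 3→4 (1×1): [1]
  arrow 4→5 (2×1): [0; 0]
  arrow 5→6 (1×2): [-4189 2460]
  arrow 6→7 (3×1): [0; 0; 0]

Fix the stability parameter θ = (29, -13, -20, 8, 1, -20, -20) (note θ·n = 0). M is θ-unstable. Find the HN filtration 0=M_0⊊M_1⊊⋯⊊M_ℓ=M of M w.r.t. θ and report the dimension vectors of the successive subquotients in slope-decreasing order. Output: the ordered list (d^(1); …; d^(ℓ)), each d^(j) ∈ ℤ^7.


Interval decomposition of M: I[1,1]^2, I[1,2], I[1,4], I[5,5], I[5,6], I[7,7]^3.
HN type (ℓ=6): μ^(1)=29; μ^(2)=8; μ^(3)=1; μ^(4)=-4/3; μ^(5)=-19/2; μ^(6)=-20

((2, 0, 0, 0, 0, 0, 0); (1, 1, 0, 1, 0, 0, 0); (0, 0, 0, 0, 1, 0, 0); (1, 1, 1, 0, 0, 0, 0); (0, 0, 0, 0, 1, 1, 0); (0, 0, 0, 0, 0, 0, 3))


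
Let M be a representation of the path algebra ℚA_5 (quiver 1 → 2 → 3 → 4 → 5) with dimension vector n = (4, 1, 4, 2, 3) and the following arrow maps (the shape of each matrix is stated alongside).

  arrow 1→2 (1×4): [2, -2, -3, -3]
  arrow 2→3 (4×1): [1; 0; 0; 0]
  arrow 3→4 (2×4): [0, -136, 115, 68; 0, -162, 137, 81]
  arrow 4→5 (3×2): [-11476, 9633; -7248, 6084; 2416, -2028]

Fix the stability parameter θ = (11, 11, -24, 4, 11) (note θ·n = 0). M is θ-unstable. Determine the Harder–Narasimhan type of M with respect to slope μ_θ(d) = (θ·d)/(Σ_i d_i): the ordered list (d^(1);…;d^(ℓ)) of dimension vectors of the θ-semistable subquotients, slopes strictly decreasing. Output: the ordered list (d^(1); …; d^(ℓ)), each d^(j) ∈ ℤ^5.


Barcode: M ≅ I[1,1]^3, I[1,3], I[3,3], I[3,4], I[3,5], I[5,5]^2. HN layers by μ_θ (4 steps, strictly decreasing):
  μ^(1)=11; μ^(2)=4; μ^(3)=-2/3; μ^(4)=-24

((3, 0, 0, 0, 3); (0, 0, 0, 2, 0); (1, 1, 1, 0, 0); (0, 0, 3, 0, 0))


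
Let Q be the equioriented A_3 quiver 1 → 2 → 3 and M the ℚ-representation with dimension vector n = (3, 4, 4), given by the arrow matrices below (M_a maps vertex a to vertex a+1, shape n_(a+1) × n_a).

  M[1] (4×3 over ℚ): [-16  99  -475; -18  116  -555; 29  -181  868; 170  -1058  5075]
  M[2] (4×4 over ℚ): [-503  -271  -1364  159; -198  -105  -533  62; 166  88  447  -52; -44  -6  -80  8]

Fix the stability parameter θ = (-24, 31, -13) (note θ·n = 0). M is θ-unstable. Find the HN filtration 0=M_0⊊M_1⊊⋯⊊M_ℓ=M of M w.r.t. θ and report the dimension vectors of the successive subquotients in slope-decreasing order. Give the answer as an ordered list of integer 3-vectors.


Interval decomposition of M: I[1,3]^3, I[2,2], I[3,3].
HN type (ℓ=4): μ^(1)=31; μ^(2)=9; μ^(3)=-13; μ^(4)=-24

((0, 1, 0); (0, 3, 3); (0, 0, 1); (3, 0, 0))


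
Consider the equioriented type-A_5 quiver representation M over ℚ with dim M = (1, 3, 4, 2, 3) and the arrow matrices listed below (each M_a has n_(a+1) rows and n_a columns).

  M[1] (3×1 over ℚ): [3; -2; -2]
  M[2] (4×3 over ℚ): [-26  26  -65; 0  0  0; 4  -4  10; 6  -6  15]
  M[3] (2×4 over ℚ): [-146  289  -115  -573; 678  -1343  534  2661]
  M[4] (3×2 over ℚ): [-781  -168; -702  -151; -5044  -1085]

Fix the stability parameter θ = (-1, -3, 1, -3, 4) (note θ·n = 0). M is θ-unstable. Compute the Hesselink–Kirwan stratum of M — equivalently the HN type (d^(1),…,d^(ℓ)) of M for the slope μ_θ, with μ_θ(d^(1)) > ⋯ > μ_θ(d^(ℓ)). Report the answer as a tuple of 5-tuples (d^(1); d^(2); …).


Via rank(M_{q-1}∘⋯∘M_p): M ≅ I[1,2], I[2,2], I[2,5], I[3,3]^2, I[3,5], I[5,5].
μ_θ-semistable layers: μ^(1)=4; μ^(2)=1; μ^(3)=-1; μ^(4)=-2; μ^(5)=-3

((0, 0, 0, 0, 3); (0, 0, 2, 0, 0); (0, 0, 2, 2, 0); (1, 1, 0, 0, 0); (0, 2, 0, 0, 0))


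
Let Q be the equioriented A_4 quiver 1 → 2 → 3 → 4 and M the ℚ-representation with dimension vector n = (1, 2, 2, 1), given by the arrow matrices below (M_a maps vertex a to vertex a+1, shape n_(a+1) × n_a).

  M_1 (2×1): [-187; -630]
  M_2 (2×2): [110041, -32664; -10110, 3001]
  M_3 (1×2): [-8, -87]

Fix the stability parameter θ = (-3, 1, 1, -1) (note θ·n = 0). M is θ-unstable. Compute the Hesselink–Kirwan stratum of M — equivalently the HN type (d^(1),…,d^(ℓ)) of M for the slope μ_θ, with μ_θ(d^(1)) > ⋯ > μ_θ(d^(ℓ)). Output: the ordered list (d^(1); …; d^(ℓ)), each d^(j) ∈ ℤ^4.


Barcode: M ≅ I[1,4], I[2,3]. HN layers by μ_θ (3 steps, strictly decreasing):
  μ^(1)=1; μ^(2)=1/3; μ^(3)=-3

((0, 1, 1, 0); (0, 1, 1, 1); (1, 0, 0, 0))


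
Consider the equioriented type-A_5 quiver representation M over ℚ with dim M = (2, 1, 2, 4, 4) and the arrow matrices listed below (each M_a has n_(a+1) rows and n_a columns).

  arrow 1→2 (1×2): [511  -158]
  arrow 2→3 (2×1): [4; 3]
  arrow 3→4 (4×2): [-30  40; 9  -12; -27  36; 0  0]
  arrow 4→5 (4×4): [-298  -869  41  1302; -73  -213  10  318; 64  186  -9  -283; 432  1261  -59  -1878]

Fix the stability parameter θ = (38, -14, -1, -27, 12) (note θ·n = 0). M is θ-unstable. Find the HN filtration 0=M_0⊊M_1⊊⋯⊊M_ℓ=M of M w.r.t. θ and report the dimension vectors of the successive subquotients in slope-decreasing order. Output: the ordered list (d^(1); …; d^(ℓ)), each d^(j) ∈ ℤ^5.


Via rank(M_{q-1}∘⋯∘M_p): M ≅ I[1,1], I[1,3], I[3,5], I[4,4], I[4,5]^2, I[5,5].
μ_θ-semistable layers: μ^(1)=38; μ^(2)=12; μ^(3)=23/3; μ^(4)=-14; μ^(5)=-27

((1, 0, 0, 0, 0); (0, 0, 0, 0, 4); (1, 1, 1, 0, 0); (0, 0, 1, 1, 0); (0, 0, 0, 3, 0))


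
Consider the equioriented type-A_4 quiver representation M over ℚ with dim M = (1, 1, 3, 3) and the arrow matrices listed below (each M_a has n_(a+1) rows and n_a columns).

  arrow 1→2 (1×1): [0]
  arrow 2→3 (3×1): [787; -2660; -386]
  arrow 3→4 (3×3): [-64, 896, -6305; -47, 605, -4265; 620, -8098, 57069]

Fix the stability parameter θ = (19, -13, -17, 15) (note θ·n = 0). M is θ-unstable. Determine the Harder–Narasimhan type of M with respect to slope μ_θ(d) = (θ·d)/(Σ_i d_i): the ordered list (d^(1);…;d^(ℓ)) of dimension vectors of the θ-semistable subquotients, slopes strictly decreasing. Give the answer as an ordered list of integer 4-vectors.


Via rank(M_{q-1}∘⋯∘M_p): M ≅ I[1,1], I[2,4], I[3,4]^2.
μ_θ-semistable layers: μ^(1)=19; μ^(2)=15; μ^(3)=-15; μ^(4)=-17

((1, 0, 0, 0); (0, 0, 0, 3); (0, 1, 1, 0); (0, 0, 2, 0))
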